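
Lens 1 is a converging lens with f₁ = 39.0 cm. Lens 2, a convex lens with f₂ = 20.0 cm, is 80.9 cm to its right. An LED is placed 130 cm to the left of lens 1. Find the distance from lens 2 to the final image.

Lens 1: 1/d_i1 = 1/f₁ − 1/d_o1 = 1/(39.0) − 1/(130) = 0.01795, so d_i1 = 55.71 cm.
The intermediate image is 55.71 cm to the right of lens 1, which is 80.9 − (55.71) = 25.19 cm to the left of lens 2, so d_o2 = +25.19 cm.
Lens 2: 1/d_i2 = 1/f₂ − 1/d_o2 = 1/(20.0) − 1/(25.19) = 0.01030, so d_i2 = 97.1 cm.
The final image is real, 97.1 cm to the right of lens 2 (overall magnification ≈ 1.7).

97.1 cm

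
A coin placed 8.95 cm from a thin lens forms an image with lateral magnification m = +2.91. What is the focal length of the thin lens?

m = −d_i/d_o ⇒ d_i = −m·d_o = −(+2.91)·(8.95) = -26.04 cm.
1/f = 1/d_o + 1/d_i = 1/(8.95) + 1/(-26.04) = 0.07333, so f = 13.6 cm.
Since f is positive, the thin lens is converging.

f = 13.6 cm (converging)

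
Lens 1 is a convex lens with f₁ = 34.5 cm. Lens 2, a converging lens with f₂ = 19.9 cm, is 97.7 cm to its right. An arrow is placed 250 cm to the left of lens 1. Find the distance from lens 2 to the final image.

Lens 1: 1/d_i1 = 1/f₁ − 1/d_o1 = 1/(34.5) − 1/(250) = 0.02499, so d_i1 = 40.02 cm.
The intermediate image is 40.02 cm to the right of lens 1, which is 97.7 − (40.02) = 57.68 cm to the left of lens 2, so d_o2 = +57.68 cm.
Lens 2: 1/d_i2 = 1/f₂ − 1/d_o2 = 1/(19.9) − 1/(57.68) = 0.03291, so d_i2 = 30.4 cm.
The final image is real, 30.4 cm to the right of lens 2 (overall magnification ≈ 0.084).

30.4 cm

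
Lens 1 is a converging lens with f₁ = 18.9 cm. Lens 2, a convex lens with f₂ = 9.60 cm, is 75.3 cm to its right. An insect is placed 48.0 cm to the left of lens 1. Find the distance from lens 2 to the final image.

12.3 cm

Lens 1: 1/d_i1 = 1/f₁ − 1/d_o1 = 1/(18.9) − 1/(48.0) = 0.03208, so d_i1 = 31.18 cm.
The intermediate image is 31.18 cm to the right of lens 1, which is 75.3 − (31.18) = 44.12 cm to the left of lens 2, so d_o2 = +44.12 cm.
Lens 2: 1/d_i2 = 1/f₂ − 1/d_o2 = 1/(9.60) − 1/(44.12) = 0.08150, so d_i2 = 12.3 cm.
The final image is real, 12.3 cm to the right of lens 2 (overall magnification ≈ 0.18).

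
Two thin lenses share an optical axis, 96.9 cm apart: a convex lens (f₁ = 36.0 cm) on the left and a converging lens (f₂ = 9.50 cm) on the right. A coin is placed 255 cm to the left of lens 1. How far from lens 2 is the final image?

Lens 1: 1/d_i1 = 1/f₁ − 1/d_o1 = 1/(36.0) − 1/(255) = 0.02386, so d_i1 = 41.92 cm.
The intermediate image is 41.92 cm to the right of lens 1, which is 96.9 − (41.92) = 54.98 cm to the left of lens 2, so d_o2 = +54.98 cm.
Lens 2: 1/d_i2 = 1/f₂ − 1/d_o2 = 1/(9.50) − 1/(54.98) = 0.08707, so d_i2 = 11.5 cm.
The final image is real, 11.5 cm to the right of lens 2 (overall magnification ≈ 0.034).

11.5 cm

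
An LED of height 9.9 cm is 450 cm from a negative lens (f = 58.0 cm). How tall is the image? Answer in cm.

1.13 cm

For a negative lens, f = -58.0 cm.
1/d_i = 1/f − 1/d_o = 1/(-58.00) − 1/(450) = -0.01946, so d_i = -51.38 cm.
m = −d_i/d_o = +0.1142.
|h_i| = |m|·h_o = 0.1142 × 9.9 = 1.13 cm. The image is virtual, upright and reduced, on the same side as the object.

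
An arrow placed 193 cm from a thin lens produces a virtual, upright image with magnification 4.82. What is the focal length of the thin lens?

m = −d_i/d_o ⇒ d_i = −m·d_o = −(+4.82)·(193) = -930.3 cm.
1/f = 1/d_o + 1/d_i = 1/(193) + 1/(-930.3) = 0.004106, so f = 244 cm.
Since f is positive, the thin lens is converging.

f = 244 cm (converging)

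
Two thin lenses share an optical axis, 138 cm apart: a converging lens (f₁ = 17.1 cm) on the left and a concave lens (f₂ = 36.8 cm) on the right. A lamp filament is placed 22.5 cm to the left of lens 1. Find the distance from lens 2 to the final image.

Lens 1: 1/d_i1 = 1/f₁ − 1/d_o1 = 1/(17.1) − 1/(22.5) = 0.01404, so d_i1 = 71.25 cm.
The intermediate image is 71.25 cm to the right of lens 1, which is 138 − (71.25) = 66.75 cm to the left of lens 2, so d_o2 = +66.75 cm.
Lens 2 is diverging, so f₂ = −36.8 cm.
Lens 2: 1/d_i2 = 1/f₂ − 1/d_o2 = 1/(-36.8) − 1/(66.75) = -0.04216, so d_i2 = -23.7 cm.
The final image is virtual, 23.7 cm to the left of lens 2 (overall magnification ≈ -1.1).

23.7 cm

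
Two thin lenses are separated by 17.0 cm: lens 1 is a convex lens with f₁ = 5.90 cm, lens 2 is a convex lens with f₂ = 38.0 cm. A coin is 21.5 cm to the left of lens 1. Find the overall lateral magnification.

Lens 1: 1/d_i1 = 1/(5.90) − 1/(21.5) = 0.1230, so d_i1 = 8.131 cm; m₁ = −d_i1/d_o1 = -0.3782.
d_o2 = 17.0 − (8.131) = 8.869 cm.
Lens 2: 1/d_i2 = 1/(38.0) − 1/(8.869) = -0.08644, so d_i2 = -11.57 cm; m₂ = −d_i2/d_o2 = +1.304.
m = m₁·m₂ = (-0.3782)(+1.304) = -0.493.

m = -0.493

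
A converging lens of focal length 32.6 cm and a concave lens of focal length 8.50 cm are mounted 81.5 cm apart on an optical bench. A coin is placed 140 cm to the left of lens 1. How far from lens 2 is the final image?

Lens 1: 1/d_i1 = 1/f₁ − 1/d_o1 = 1/(32.6) − 1/(140) = 0.02353, so d_i1 = 42.50 cm.
The intermediate image is 42.50 cm to the right of lens 1, which is 81.5 − (42.50) = 39.00 cm to the left of lens 2, so d_o2 = +39.00 cm.
Lens 2 is diverging, so f₂ = −8.50 cm.
Lens 2: 1/d_i2 = 1/f₂ − 1/d_o2 = 1/(-8.50) − 1/(39.00) = -0.1433, so d_i2 = -6.98 cm.
The final image is virtual, 6.98 cm to the left of lens 2 (overall magnification ≈ -0.054).

6.98 cm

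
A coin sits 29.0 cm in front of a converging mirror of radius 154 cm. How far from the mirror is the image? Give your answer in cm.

46.5 cm

f = R/2 = 154/2 = 77.00 cm.
Mirror equation: 1/v = 1/f − 1/u = 1/(77.00) − 1/(29.0) = 0.01299 − 0.03448 = -0.02150, so v = -46.5 cm.
The image is virtual, upright and enlarged, behind the mirror.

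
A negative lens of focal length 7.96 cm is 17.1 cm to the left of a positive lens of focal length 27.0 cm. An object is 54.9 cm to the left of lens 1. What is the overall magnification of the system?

f₁ = −7.96 cm (diverging).
Lens 1: 1/d_i1 = 1/(-7.96) − 1/(54.9) = -0.1438, so d_i1 = -6.952 cm; m₁ = −d_i1/d_o1 = +0.1266.
d_o2 = 17.1 − (-6.952) = 24.05 cm.
Lens 2: 1/d_i2 = 1/(27.0) − 1/(24.05) = -0.004543, so d_i2 = -220.1 cm; m₂ = −d_i2/d_o2 = +9.153.
m = m₁·m₂ = (+0.1266)(+9.153) = +1.16.

m = +1.16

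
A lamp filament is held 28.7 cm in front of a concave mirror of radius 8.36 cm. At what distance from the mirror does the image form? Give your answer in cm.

4.89 cm

f = R/2 = 8.36/2 = 4.180 cm.
Mirror equation: 1/s_i = 1/f − 1/s_o = 1/(4.180) − 1/(28.7) = 0.2392 − 0.03484 = 0.2044, so s_i = 4.89 cm.
The image is real, inverted and reduced, in front of the mirror.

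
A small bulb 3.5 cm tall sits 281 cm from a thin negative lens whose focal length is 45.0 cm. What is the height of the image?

For a negative lens, f = -45.0 cm.
1/d_i = 1/f − 1/d_o = 1/(-45.00) − 1/(281) = -0.02578, so d_i = -38.79 cm.
m = −d_i/d_o = +0.1380.
|h_i| = |m|·h_o = 0.1380 × 3.5 = 0.483 cm. The image is virtual, upright and reduced, on the same side as the object.

0.483 cm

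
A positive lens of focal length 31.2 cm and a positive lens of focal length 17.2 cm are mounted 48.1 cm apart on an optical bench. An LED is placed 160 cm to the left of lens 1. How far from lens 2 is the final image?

20.4 cm

Lens 1: 1/d_i1 = 1/f₁ − 1/d_o1 = 1/(31.2) − 1/(160) = 0.02580, so d_i1 = 38.76 cm.
The intermediate image is 38.76 cm to the right of lens 1, which is 48.1 − (38.76) = 9.340 cm to the left of lens 2, so d_o2 = +9.340 cm.
Lens 2: 1/d_i2 = 1/f₂ − 1/d_o2 = 1/(17.2) − 1/(9.340) = -0.04893, so d_i2 = -20.4 cm.
The final image is virtual, 20.4 cm to the left of lens 2 (overall magnification ≈ -0.53).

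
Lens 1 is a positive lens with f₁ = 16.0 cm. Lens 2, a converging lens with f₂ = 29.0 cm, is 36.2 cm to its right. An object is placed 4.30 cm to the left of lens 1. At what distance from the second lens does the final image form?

Lens 1: 1/d_i1 = 1/f₁ − 1/d_o1 = 1/(16.0) − 1/(4.30) = -0.1701, so d_i1 = -5.880 cm.
The intermediate image is 5.880 cm to the left of lens 1 (virtual), which is 36.2 − (-5.880) = 42.08 cm to the left of lens 2, so d_o2 = +42.08 cm.
Lens 2: 1/d_i2 = 1/f₂ − 1/d_o2 = 1/(29.0) − 1/(42.08) = 0.01072, so d_i2 = 93.3 cm.
The final image is real, 93.3 cm to the right of lens 2 (overall magnification ≈ -3.0).

93.3 cm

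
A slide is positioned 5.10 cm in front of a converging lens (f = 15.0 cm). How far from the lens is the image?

Thin-lens equation: 1/s_i = 1/f − 1/s_o = 1/(15.00) − 1/(5.10) = 0.06667 − 0.1961 = -0.1294, so s_i = -7.73 cm.
The image is virtual, upright and enlarged, on the same side as the object.

7.73 cm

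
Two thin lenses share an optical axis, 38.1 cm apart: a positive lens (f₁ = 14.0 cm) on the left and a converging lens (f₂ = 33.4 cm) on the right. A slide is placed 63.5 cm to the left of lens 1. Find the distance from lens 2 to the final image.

Lens 1: 1/d_i1 = 1/f₁ − 1/d_o1 = 1/(14.0) − 1/(63.5) = 0.05568, so d_i1 = 17.96 cm.
The intermediate image is 17.96 cm to the right of lens 1, which is 38.1 − (17.96) = 20.14 cm to the left of lens 2, so d_o2 = +20.14 cm.
Lens 2: 1/d_i2 = 1/f₂ − 1/d_o2 = 1/(33.4) − 1/(20.14) = -0.01971, so d_i2 = -50.7 cm.
The final image is virtual, 50.7 cm to the left of lens 2 (overall magnification ≈ -0.71).

50.7 cm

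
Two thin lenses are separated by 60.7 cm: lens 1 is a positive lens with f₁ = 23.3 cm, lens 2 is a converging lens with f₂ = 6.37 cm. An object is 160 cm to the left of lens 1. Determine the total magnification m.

Lens 1: 1/d_i1 = 1/(23.3) − 1/(160) = 0.03667, so d_i1 = 27.27 cm; m₁ = −d_i1/d_o1 = -0.1704.
d_o2 = 60.7 − (27.27) = 33.43 cm.
Lens 2: 1/d_i2 = 1/(6.37) − 1/(33.43) = 0.1271, so d_i2 = 7.870 cm; m₂ = −d_i2/d_o2 = -0.2354.
m = m₁·m₂ = (-0.1704)(-0.2354) = +0.0401.

m = +0.0401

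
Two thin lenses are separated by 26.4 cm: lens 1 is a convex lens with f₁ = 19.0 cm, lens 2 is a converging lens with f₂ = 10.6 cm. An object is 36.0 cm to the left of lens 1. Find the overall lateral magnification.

m = -0.485

Lens 1: 1/d_i1 = 1/(19.0) − 1/(36.0) = 0.02485, so d_i1 = 40.24 cm; m₁ = −d_i1/d_o1 = -1.118.
d_o2 = 26.4 − (40.24) = -13.84 cm (virtual object).
Lens 2: 1/d_i2 = 1/(10.6) − 1/(-13.84) = 0.1666, so d_i2 = 6.003 cm; m₂ = −d_i2/d_o2 = +0.4337.
m = m₁·m₂ = (-1.118)(+0.4337) = -0.485.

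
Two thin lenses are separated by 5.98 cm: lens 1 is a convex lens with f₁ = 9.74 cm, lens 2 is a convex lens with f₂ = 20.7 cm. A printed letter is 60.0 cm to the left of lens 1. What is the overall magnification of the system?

m = -0.152

Lens 1: 1/d_i1 = 1/(9.74) − 1/(60.0) = 0.08600, so d_i1 = 11.63 cm; m₁ = −d_i1/d_o1 = -0.1938.
d_o2 = 5.98 − (11.63) = -5.650 cm (virtual object).
Lens 2: 1/d_i2 = 1/(20.7) − 1/(-5.650) = 0.2253, so d_i2 = 4.439 cm; m₂ = −d_i2/d_o2 = +0.7856.
m = m₁·m₂ = (-0.1938)(+0.7856) = -0.152.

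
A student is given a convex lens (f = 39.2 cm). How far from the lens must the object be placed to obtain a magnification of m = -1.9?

59.8 cm

m = −d_i/d_o ⇒ d_i = −m·d_o.
1/f = 1/d_o + 1/d_i = 1/d_o − 1/(m·d_o) = (1 − 1/m)/d_o, so d_o = f(1 − 1/m) = (39.20)(1 − 1/(-1.9)) = 59.8 cm.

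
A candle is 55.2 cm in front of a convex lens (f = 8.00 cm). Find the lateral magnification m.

1/d_i = 1/f − 1/d_o = 1/(8.000) − 1/(55.2) = 0.1069, so d_i = 9.356 cm.
m = −d_i/d_o = −(9.356)/(55.2) = -0.169.
The image is real, inverted and reduced, on the far side of the lens.

m = -0.169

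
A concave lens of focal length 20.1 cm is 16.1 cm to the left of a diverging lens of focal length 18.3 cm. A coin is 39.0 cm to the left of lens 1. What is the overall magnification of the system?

m = +0.131

f₁ = −20.1 cm (diverging).
Lens 1: 1/d_i1 = 1/(-20.1) − 1/(39.0) = -0.07539, so d_i1 = -13.26 cm; m₁ = −d_i1/d_o1 = +0.3400.
d_o2 = 16.1 − (-13.26) = 29.36 cm.
f₂ = −18.3 cm (diverging).
Lens 2: 1/d_i2 = 1/(-18.3) − 1/(29.36) = -0.08870, so d_i2 = -11.27 cm; m₂ = −d_i2/d_o2 = +0.3840.
m = m₁·m₂ = (+0.3400)(+0.3840) = +0.131.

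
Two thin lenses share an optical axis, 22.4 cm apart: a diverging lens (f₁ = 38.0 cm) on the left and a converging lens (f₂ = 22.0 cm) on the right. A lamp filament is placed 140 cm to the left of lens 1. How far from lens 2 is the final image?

38.0 cm

Lens 1 is diverging, so f₁ = −38.0 cm.
Lens 1: 1/d_i1 = 1/f₁ − 1/d_o1 = 1/(-38.0) − 1/(140) = -0.03346, so d_i1 = -29.89 cm.
The intermediate image is 29.89 cm to the left of lens 1 (virtual), which is 22.4 − (-29.89) = 52.29 cm to the left of lens 2, so d_o2 = +52.29 cm.
Lens 2: 1/d_i2 = 1/f₂ − 1/d_o2 = 1/(22.0) − 1/(52.29) = 0.02633, so d_i2 = 38.0 cm.
The final image is real, 38.0 cm to the right of lens 2 (overall magnification ≈ -0.16).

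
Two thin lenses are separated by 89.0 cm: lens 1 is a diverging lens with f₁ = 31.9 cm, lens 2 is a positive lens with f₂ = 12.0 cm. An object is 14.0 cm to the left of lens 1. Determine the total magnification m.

f₁ = −31.9 cm (diverging).
Lens 1: 1/d_i1 = 1/(-31.9) − 1/(14.0) = -0.1028, so d_i1 = -9.730 cm; m₁ = −d_i1/d_o1 = +0.6950.
d_o2 = 89.0 − (-9.730) = 98.73 cm.
Lens 2: 1/d_i2 = 1/(12.0) − 1/(98.73) = 0.07320, so d_i2 = 13.66 cm; m₂ = −d_i2/d_o2 = -0.1384.
m = m₁·m₂ = (+0.6950)(-0.1384) = -0.0962.

m = -0.0962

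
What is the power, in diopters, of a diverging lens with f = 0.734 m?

For a diverging lens, f = −0.734 m.
P = 1/f = 1/(-0.734 m) = -1.36 D.

P = -1.36 D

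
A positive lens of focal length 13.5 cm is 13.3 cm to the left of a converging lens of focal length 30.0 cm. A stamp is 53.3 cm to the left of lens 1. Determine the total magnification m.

Lens 1: 1/d_i1 = 1/(13.5) − 1/(53.3) = 0.05531, so d_i1 = 18.08 cm; m₁ = −d_i1/d_o1 = -0.3392.
d_o2 = 13.3 − (18.08) = -4.780 cm (virtual object).
Lens 2: 1/d_i2 = 1/(30.0) − 1/(-4.780) = 0.2425, so d_i2 = 4.123 cm; m₂ = −d_i2/d_o2 = +0.8626.
m = m₁·m₂ = (-0.3392)(+0.8626) = -0.293.

m = -0.293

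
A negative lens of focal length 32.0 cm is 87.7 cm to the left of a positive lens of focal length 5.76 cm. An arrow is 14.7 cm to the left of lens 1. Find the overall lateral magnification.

m = -0.0429

f₁ = −32.0 cm (diverging).
Lens 1: 1/d_i1 = 1/(-32.0) − 1/(14.7) = -0.09928, so d_i1 = -10.07 cm; m₁ = −d_i1/d_o1 = +0.6850.
d_o2 = 87.7 − (-10.07) = 97.77 cm.
Lens 2: 1/d_i2 = 1/(5.76) − 1/(97.77) = 0.1634, so d_i2 = 6.121 cm; m₂ = −d_i2/d_o2 = -0.06260.
m = m₁·m₂ = (+0.6850)(-0.06260) = -0.0429.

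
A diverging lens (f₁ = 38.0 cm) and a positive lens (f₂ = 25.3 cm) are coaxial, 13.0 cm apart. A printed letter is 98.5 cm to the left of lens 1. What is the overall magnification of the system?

m = -0.466

f₁ = −38.0 cm (diverging).
Lens 1: 1/d_i1 = 1/(-38.0) − 1/(98.5) = -0.03647, so d_i1 = -27.42 cm; m₁ = −d_i1/d_o1 = +0.2784.
d_o2 = 13.0 − (-27.42) = 40.42 cm.
Lens 2: 1/d_i2 = 1/(25.3) − 1/(40.42) = 0.01479, so d_i2 = 67.63 cm; m₂ = −d_i2/d_o2 = -1.673.
m = m₁·m₂ = (+0.2784)(-1.673) = -0.466.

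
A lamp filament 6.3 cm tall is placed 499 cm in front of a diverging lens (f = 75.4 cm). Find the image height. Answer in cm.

For a diverging lens, f = -75.4 cm.
1/d_i = 1/f − 1/d_o = 1/(-75.40) − 1/(499) = -0.01527, so d_i = -65.50 cm.
m = −d_i/d_o = +0.1313.
|h_i| = |m|·h_o = 0.1313 × 6.3 = 0.827 cm. The image is virtual, upright and reduced, on the same side as the object.

0.827 cm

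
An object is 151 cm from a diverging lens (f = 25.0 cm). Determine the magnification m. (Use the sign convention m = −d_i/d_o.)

m = +0.142

For a diverging lens, f = -25.0 cm.
1/d_i = 1/f − 1/d_o = 1/(-25.00) − 1/(151) = -0.04662, so d_i = -21.45 cm.
m = −d_i/d_o = −(-21.45)/(151) = +0.142.
The image is virtual, upright and reduced, on the same side as the object.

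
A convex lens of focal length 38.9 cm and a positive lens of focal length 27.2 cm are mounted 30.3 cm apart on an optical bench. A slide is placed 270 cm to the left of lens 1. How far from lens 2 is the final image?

Lens 1: 1/d_i1 = 1/f₁ − 1/d_o1 = 1/(38.9) − 1/(270) = 0.02200, so d_i1 = 45.45 cm.
The intermediate image is 45.45 cm to the right of lens 1, which lies 15.15 cm to the right of lens 2 — a virtual object — so d_o2 = −15.15 cm.
Lens 2: 1/d_i2 = 1/f₂ − 1/d_o2 = 1/(27.2) − 1/(-15.15) = 0.1028, so d_i2 = 9.73 cm.
The final image is real, 9.73 cm to the right of lens 2 (overall magnification ≈ -0.11).

9.73 cm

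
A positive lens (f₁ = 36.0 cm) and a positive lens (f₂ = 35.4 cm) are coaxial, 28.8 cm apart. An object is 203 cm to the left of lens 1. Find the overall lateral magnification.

m = -0.152

Lens 1: 1/d_i1 = 1/(36.0) − 1/(203) = 0.02285, so d_i1 = 43.76 cm; m₁ = −d_i1/d_o1 = -0.2156.
d_o2 = 28.8 − (43.76) = -14.96 cm (virtual object).
Lens 2: 1/d_i2 = 1/(35.4) − 1/(-14.96) = 0.09509, so d_i2 = 10.52 cm; m₂ = −d_i2/d_o2 = +0.7029.
m = m₁·m₂ = (-0.2156)(+0.7029) = -0.152.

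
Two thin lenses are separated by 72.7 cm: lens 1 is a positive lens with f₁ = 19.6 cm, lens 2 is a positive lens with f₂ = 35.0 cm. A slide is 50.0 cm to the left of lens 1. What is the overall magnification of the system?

Lens 1: 1/d_i1 = 1/(19.6) − 1/(50.0) = 0.03102, so d_i1 = 32.24 cm; m₁ = −d_i1/d_o1 = -0.6448.
d_o2 = 72.7 − (32.24) = 40.46 cm.
Lens 2: 1/d_i2 = 1/(35.0) − 1/(40.46) = 0.003856, so d_i2 = 259.4 cm; m₂ = −d_i2/d_o2 = -6.410.
m = m₁·m₂ = (-0.6448)(-6.410) = +4.13.

m = +4.13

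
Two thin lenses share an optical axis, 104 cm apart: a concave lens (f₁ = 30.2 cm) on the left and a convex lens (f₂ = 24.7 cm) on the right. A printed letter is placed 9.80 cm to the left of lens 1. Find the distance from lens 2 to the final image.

Lens 1 is diverging, so f₁ = −30.2 cm.
Lens 1: 1/d_i1 = 1/f₁ − 1/d_o1 = 1/(-30.2) − 1/(9.80) = -0.1352, so d_i1 = -7.399 cm.
The intermediate image is 7.399 cm to the left of lens 1 (virtual), which is 104 − (-7.399) = 111.4 cm to the left of lens 2, so d_o2 = +111.4 cm.
Lens 2: 1/d_i2 = 1/f₂ − 1/d_o2 = 1/(24.7) − 1/(111.4) = 0.03151, so d_i2 = 31.7 cm.
The final image is real, 31.7 cm to the right of lens 2 (overall magnification ≈ -0.22).

31.7 cm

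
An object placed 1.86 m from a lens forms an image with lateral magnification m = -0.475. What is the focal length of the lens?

f = 0.599 m (converging)

m = −d_i/d_o ⇒ d_i = −m·d_o = −(-0.475)·(1.86) = 0.8835 m.
1/f = 1/d_o + 1/d_i = 1/(1.86) + 1/(0.8835) = 1.669, so f = 0.599 m.
Since f is positive, the lens is converging.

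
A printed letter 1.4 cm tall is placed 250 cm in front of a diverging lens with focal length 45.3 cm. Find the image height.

For a diverging lens, f = -45.3 cm.
1/d_i = 1/f − 1/d_o = 1/(-45.30) − 1/(250) = -0.02608, so d_i = -38.35 cm.
m = −d_i/d_o = +0.1534.
|h_i| = |m|·h_o = 0.1534 × 1.4 = 0.215 cm. The image is virtual, upright and reduced, on the same side as the object.

0.215 cm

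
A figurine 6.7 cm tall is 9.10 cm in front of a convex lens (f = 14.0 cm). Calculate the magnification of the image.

m = +2.86

1/d_i = 1/f − 1/d_o = 1/(14.00) − 1/(9.10) = -0.03846, so d_i = -26.00 cm.
m = −d_i/d_o = −(-26.00)/(9.10) = +2.86.
The image is virtual, upright and enlarged, on the same side as the object.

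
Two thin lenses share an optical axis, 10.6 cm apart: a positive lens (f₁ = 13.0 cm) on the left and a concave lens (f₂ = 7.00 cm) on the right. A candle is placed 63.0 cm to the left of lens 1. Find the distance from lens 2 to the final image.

Lens 1: 1/d_i1 = 1/f₁ − 1/d_o1 = 1/(13.0) − 1/(63.0) = 0.06105, so d_i1 = 16.38 cm.
The intermediate image is 16.38 cm to the right of lens 1, which lies 5.780 cm to the right of lens 2 — a virtual object — so d_o2 = −5.780 cm.
Lens 2 is diverging, so f₂ = −7.00 cm.
Lens 2: 1/d_i2 = 1/f₂ − 1/d_o2 = 1/(-7.00) − 1/(-5.780) = 0.03015, so d_i2 = 33.2 cm.
The final image is real, 33.2 cm to the right of lens 2 (overall magnification ≈ -1.5).

33.2 cm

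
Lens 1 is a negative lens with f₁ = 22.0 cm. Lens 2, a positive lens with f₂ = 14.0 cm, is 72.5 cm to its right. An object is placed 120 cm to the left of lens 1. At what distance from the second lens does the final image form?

16.5 cm

Lens 1 is diverging, so f₁ = −22.0 cm.
Lens 1: 1/d_i1 = 1/f₁ − 1/d_o1 = 1/(-22.0) − 1/(120) = -0.05379, so d_i1 = -18.59 cm.
The intermediate image is 18.59 cm to the left of lens 1 (virtual), which is 72.5 − (-18.59) = 91.09 cm to the left of lens 2, so d_o2 = +91.09 cm.
Lens 2: 1/d_i2 = 1/f₂ − 1/d_o2 = 1/(14.0) − 1/(91.09) = 0.06045, so d_i2 = 16.5 cm.
The final image is real, 16.5 cm to the right of lens 2 (overall magnification ≈ -0.028).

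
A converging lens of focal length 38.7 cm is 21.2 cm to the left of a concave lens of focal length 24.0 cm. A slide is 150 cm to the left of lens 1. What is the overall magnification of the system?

m = +1.20

Lens 1: 1/d_i1 = 1/(38.7) − 1/(150) = 0.01917, so d_i1 = 52.16 cm; m₁ = −d_i1/d_o1 = -0.3477.
d_o2 = 21.2 − (52.16) = -30.96 cm (virtual object).
f₂ = −24.0 cm (diverging).
Lens 2: 1/d_i2 = 1/(-24.0) − 1/(-30.96) = -0.009367, so d_i2 = -106.8 cm; m₂ = −d_i2/d_o2 = -3.448.
m = m₁·m₂ = (-0.3477)(-3.448) = +1.20.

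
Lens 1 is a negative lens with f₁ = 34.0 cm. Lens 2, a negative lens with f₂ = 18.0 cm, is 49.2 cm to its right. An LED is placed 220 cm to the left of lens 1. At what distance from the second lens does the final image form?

Lens 1 is diverging, so f₁ = −34.0 cm.
Lens 1: 1/d_i1 = 1/f₁ − 1/d_o1 = 1/(-34.0) − 1/(220) = -0.03396, so d_i1 = -29.45 cm.
The intermediate image is 29.45 cm to the left of lens 1 (virtual), which is 49.2 − (-29.45) = 78.65 cm to the left of lens 2, so d_o2 = +78.65 cm.
Lens 2 is diverging, so f₂ = −18.0 cm.
Lens 2: 1/d_i2 = 1/f₂ − 1/d_o2 = 1/(-18.0) − 1/(78.65) = -0.06827, so d_i2 = -14.6 cm.
The final image is virtual, 14.6 cm to the left of lens 2 (overall magnification ≈ 0.025).

14.6 cm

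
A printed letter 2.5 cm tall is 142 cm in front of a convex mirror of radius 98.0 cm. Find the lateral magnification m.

f = R/2 = 98.0/2 = 49.00 cm; for a convex mirror, f = -49.00 cm.
1/d_i = 1/f − 1/d_o = 1/(-49.00) − 1/(142) = -0.02745, so d_i = -36.43 cm.
m = −d_i/d_o = −(-36.43)/(142) = +0.257.
The image is virtual, upright and reduced, behind the mirror.

m = +0.257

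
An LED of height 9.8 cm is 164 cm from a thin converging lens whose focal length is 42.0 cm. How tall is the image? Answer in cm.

3.37 cm

1/d_i = 1/f − 1/d_o = 1/(42.00) − 1/(164) = 0.01771, so d_i = 56.46 cm.
m = −d_i/d_o = -0.3443.
|h_i| = |m|·h_o = 0.3443 × 9.8 = 3.37 cm. The image is real, inverted and reduced, on the far side of the lens.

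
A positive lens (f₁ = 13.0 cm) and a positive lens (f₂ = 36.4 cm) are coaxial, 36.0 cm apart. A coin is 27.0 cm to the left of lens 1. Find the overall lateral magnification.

m = -1.33

Lens 1: 1/d_i1 = 1/(13.0) − 1/(27.0) = 0.03989, so d_i1 = 25.07 cm; m₁ = −d_i1/d_o1 = -0.9285.
d_o2 = 36.0 − (25.07) = 10.93 cm.
Lens 2: 1/d_i2 = 1/(36.4) − 1/(10.93) = -0.06402, so d_i2 = -15.62 cm; m₂ = −d_i2/d_o2 = +1.429.
m = m₁·m₂ = (-0.9285)(+1.429) = -1.33.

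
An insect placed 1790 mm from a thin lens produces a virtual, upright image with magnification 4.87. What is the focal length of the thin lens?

f = 2250 mm (converging)

m = −d_i/d_o ⇒ d_i = −m·d_o = −(+4.87)·(1790) = -8717 mm.
1/f = 1/d_o + 1/d_i = 1/(1790) + 1/(-8717) = 0.0004439, so f = 2250 mm.
Since f is positive, the thin lens is converging.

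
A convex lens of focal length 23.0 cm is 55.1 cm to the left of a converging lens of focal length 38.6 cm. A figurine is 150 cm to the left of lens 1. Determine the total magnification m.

Lens 1: 1/d_i1 = 1/(23.0) − 1/(150) = 0.03681, so d_i1 = 27.17 cm; m₁ = −d_i1/d_o1 = -0.1811.
d_o2 = 55.1 − (27.17) = 27.93 cm.
Lens 2: 1/d_i2 = 1/(38.6) − 1/(27.93) = -0.009897, so d_i2 = -101.0 cm; m₂ = −d_i2/d_o2 = +3.618.
m = m₁·m₂ = (-0.1811)(+3.618) = -0.655.

m = -0.655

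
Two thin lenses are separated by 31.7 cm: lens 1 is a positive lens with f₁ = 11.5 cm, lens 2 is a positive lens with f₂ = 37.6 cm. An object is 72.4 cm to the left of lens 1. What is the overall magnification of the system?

Lens 1: 1/d_i1 = 1/(11.5) − 1/(72.4) = 0.07314, so d_i1 = 13.67 cm; m₁ = −d_i1/d_o1 = -0.1888.
d_o2 = 31.7 − (13.67) = 18.03 cm.
Lens 2: 1/d_i2 = 1/(37.6) − 1/(18.03) = -0.02887, so d_i2 = -34.64 cm; m₂ = −d_i2/d_o2 = +1.921.
m = m₁·m₂ = (-0.1888)(+1.921) = -0.363.

m = -0.363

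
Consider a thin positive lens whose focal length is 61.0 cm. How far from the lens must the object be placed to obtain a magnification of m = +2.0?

30.5 cm

m = −d_i/d_o ⇒ d_i = −m·d_o.
1/f = 1/d_o + 1/d_i = 1/d_o − 1/(m·d_o) = (1 − 1/m)/d_o, so d_o = f(1 − 1/m) = (61.00)(1 − 1/(+2.0)) = 30.5 cm.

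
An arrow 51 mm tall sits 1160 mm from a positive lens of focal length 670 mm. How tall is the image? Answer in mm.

69.7 mm

1/d_i = 1/f − 1/d_o = 1/(670.0) − 1/(1160) = 0.0006305, so d_i = 1586 mm.
m = −d_i/d_o = -1.367.
|h_i| = |m|·h_o = 1.367 × 51 = 69.7 mm. The image is real, inverted and enlarged, on the far side of the lens.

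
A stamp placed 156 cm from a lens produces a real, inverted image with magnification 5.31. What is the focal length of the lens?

m = −d_i/d_o ⇒ d_i = −m·d_o = −(-5.31)·(156) = 828.4 cm.
1/f = 1/d_o + 1/d_i = 1/(156) + 1/(828.4) = 0.007617, so f = 131 cm.
Since f is positive, the lens is converging.

f = 131 cm (converging)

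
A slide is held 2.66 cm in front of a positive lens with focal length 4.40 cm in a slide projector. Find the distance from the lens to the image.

6.73 cm

Thin-lens equation: 1/q = 1/f − 1/p = 1/(4.400) − 1/(2.66) = 0.2273 − 0.3759 = -0.1487, so q = -6.73 cm.
The image is virtual, upright and enlarged, on the same side as the object.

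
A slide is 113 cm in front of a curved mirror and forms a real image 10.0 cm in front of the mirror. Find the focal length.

f = 9.19 cm (concave)

Real image ⇒ d_i = +10.0 cm.
1/f = 1/d_o + 1/d_i = 1/(113) + 1/(10.0) = 0.1088, so f = 9.19 cm.
Since f is positive, the curved mirror is concave.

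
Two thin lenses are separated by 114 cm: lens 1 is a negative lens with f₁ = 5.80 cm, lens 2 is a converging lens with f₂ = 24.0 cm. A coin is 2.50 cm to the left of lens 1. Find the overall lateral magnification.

f₁ = −5.80 cm (diverging).
Lens 1: 1/d_i1 = 1/(-5.80) − 1/(2.50) = -0.5724, so d_i1 = -1.747 cm; m₁ = −d_i1/d_o1 = +0.6988.
d_o2 = 114 − (-1.747) = 115.7 cm.
Lens 2: 1/d_i2 = 1/(24.0) − 1/(115.7) = 0.03302, so d_i2 = 30.28 cm; m₂ = −d_i2/d_o2 = -0.2617.
m = m₁·m₂ = (+0.6988)(-0.2617) = -0.183.

m = -0.183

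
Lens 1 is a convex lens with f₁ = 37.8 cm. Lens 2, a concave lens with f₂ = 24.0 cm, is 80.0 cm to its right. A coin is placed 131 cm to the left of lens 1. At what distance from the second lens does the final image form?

Lens 1: 1/d_i1 = 1/f₁ − 1/d_o1 = 1/(37.8) − 1/(131) = 0.01882, so d_i1 = 53.13 cm.
The intermediate image is 53.13 cm to the right of lens 1, which is 80.0 − (53.13) = 26.87 cm to the left of lens 2, so d_o2 = +26.87 cm.
Lens 2 is diverging, so f₂ = −24.0 cm.
Lens 2: 1/d_i2 = 1/f₂ − 1/d_o2 = 1/(-24.0) − 1/(26.87) = -0.07888, so d_i2 = -12.7 cm.
The final image is virtual, 12.7 cm to the left of lens 2 (overall magnification ≈ -0.19).

12.7 cm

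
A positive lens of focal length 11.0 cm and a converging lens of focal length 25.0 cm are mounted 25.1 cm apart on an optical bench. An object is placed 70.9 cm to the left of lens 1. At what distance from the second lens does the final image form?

23.4 cm

Lens 1: 1/d_i1 = 1/f₁ − 1/d_o1 = 1/(11.0) − 1/(70.9) = 0.07680, so d_i1 = 13.02 cm.
The intermediate image is 13.02 cm to the right of lens 1, which is 25.1 − (13.02) = 12.08 cm to the left of lens 2, so d_o2 = +12.08 cm.
Lens 2: 1/d_i2 = 1/f₂ − 1/d_o2 = 1/(25.0) − 1/(12.08) = -0.04278, so d_i2 = -23.4 cm.
The final image is virtual, 23.4 cm to the left of lens 2 (overall magnification ≈ -0.36).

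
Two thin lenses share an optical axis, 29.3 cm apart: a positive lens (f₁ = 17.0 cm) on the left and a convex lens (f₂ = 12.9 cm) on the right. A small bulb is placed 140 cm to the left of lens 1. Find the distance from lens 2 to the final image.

43.5 cm

Lens 1: 1/d_i1 = 1/f₁ − 1/d_o1 = 1/(17.0) − 1/(140) = 0.05168, so d_i1 = 19.35 cm.
The intermediate image is 19.35 cm to the right of lens 1, which is 29.3 − (19.35) = 9.950 cm to the left of lens 2, so d_o2 = +9.950 cm.
Lens 2: 1/d_i2 = 1/f₂ − 1/d_o2 = 1/(12.9) − 1/(9.950) = -0.02298, so d_i2 = -43.5 cm.
The final image is virtual, 43.5 cm to the left of lens 2 (overall magnification ≈ -0.60).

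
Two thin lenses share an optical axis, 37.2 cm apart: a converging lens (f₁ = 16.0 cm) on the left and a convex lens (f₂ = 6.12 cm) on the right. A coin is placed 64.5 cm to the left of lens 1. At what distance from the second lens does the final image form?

Lens 1: 1/d_i1 = 1/f₁ − 1/d_o1 = 1/(16.0) − 1/(64.5) = 0.04700, so d_i1 = 21.28 cm.
The intermediate image is 21.28 cm to the right of lens 1, which is 37.2 − (21.28) = 15.92 cm to the left of lens 2, so d_o2 = +15.92 cm.
Lens 2: 1/d_i2 = 1/f₂ − 1/d_o2 = 1/(6.12) − 1/(15.92) = 0.1006, so d_i2 = 9.94 cm.
The final image is real, 9.94 cm to the right of lens 2 (overall magnification ≈ 0.21).

9.94 cm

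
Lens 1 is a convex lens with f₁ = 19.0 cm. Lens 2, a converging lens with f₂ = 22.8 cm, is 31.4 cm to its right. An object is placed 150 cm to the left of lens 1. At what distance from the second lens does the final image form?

Lens 1: 1/d_i1 = 1/f₁ − 1/d_o1 = 1/(19.0) − 1/(150) = 0.04596, so d_i1 = 21.76 cm.
The intermediate image is 21.76 cm to the right of lens 1, which is 31.4 − (21.76) = 9.640 cm to the left of lens 2, so d_o2 = +9.640 cm.
Lens 2: 1/d_i2 = 1/f₂ − 1/d_o2 = 1/(22.8) − 1/(9.640) = -0.05987, so d_i2 = -16.7 cm.
The final image is virtual, 16.7 cm to the left of lens 2 (overall magnification ≈ -0.25).

16.7 cm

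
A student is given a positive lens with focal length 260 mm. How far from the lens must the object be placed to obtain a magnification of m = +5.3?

211 mm

m = −d_i/d_o ⇒ d_i = −m·d_o.
1/f = 1/d_o + 1/d_i = 1/d_o − 1/(m·d_o) = (1 − 1/m)/d_o, so d_o = f(1 − 1/m) = (260.0)(1 − 1/(+5.3)) = 211 mm.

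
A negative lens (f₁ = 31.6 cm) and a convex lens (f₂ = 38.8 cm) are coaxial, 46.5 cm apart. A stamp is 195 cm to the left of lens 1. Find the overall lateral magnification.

f₁ = −31.6 cm (diverging).
Lens 1: 1/d_i1 = 1/(-31.6) − 1/(195) = -0.03677, so d_i1 = -27.19 cm; m₁ = −d_i1/d_o1 = +0.1394.
d_o2 = 46.5 − (-27.19) = 73.69 cm.
Lens 2: 1/d_i2 = 1/(38.8) − 1/(73.69) = 0.01220, so d_i2 = 81.95 cm; m₂ = −d_i2/d_o2 = -1.112.
m = m₁·m₂ = (+0.1394)(-1.112) = -0.155.

m = -0.155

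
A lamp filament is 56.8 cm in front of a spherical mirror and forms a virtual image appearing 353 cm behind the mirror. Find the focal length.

f = 67.7 cm (concave)

Virtual image ⇒ d_i = −353 cm.
1/f = 1/d_o + 1/d_i = 1/(56.8) + 1/(-353) = 0.01477, so f = 67.7 cm.
Since f is positive, the spherical mirror is concave.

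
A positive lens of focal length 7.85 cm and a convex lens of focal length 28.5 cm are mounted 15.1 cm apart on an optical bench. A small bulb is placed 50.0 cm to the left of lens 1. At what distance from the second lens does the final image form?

Lens 1: 1/d_i1 = 1/f₁ − 1/d_o1 = 1/(7.85) − 1/(50.0) = 0.1074, so d_i1 = 9.312 cm.
The intermediate image is 9.312 cm to the right of lens 1, which is 15.1 − (9.312) = 5.788 cm to the left of lens 2, so d_o2 = +5.788 cm.
Lens 2: 1/d_i2 = 1/f₂ − 1/d_o2 = 1/(28.5) − 1/(5.788) = -0.1377, so d_i2 = -7.26 cm.
The final image is virtual, 7.26 cm to the left of lens 2 (overall magnification ≈ -0.23).

7.26 cm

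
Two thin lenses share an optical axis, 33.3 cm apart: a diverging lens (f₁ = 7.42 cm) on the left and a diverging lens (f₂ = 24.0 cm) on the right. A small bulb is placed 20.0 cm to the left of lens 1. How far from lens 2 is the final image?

Lens 1 is diverging, so f₁ = −7.42 cm.
Lens 1: 1/d_i1 = 1/f₁ − 1/d_o1 = 1/(-7.42) − 1/(20.0) = -0.1848, so d_i1 = -5.412 cm.
The intermediate image is 5.412 cm to the left of lens 1 (virtual), which is 33.3 − (-5.412) = 38.71 cm to the left of lens 2, so d_o2 = +38.71 cm.
Lens 2 is diverging, so f₂ = −24.0 cm.
Lens 2: 1/d_i2 = 1/f₂ − 1/d_o2 = 1/(-24.0) − 1/(38.71) = -0.06750, so d_i2 = -14.8 cm.
The final image is virtual, 14.8 cm to the left of lens 2 (overall magnification ≈ 0.10).

14.8 cm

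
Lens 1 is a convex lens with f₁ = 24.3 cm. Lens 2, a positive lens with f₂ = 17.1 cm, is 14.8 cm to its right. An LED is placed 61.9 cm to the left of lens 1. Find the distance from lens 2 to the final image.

10.2 cm

Lens 1: 1/d_i1 = 1/f₁ − 1/d_o1 = 1/(24.3) − 1/(61.9) = 0.02500, so d_i1 = 40.00 cm.
The intermediate image is 40.00 cm to the right of lens 1, which lies 25.20 cm to the right of lens 2 — a virtual object — so d_o2 = −25.20 cm.
Lens 2: 1/d_i2 = 1/f₂ − 1/d_o2 = 1/(17.1) − 1/(-25.20) = 0.09816, so d_i2 = 10.2 cm.
The final image is real, 10.2 cm to the right of lens 2 (overall magnification ≈ -0.26).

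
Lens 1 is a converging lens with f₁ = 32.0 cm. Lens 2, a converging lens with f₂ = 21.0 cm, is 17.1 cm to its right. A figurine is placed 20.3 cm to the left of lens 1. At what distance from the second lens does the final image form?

Lens 1: 1/d_i1 = 1/f₁ − 1/d_o1 = 1/(32.0) − 1/(20.3) = -0.01801, so d_i1 = -55.52 cm.
The intermediate image is 55.52 cm to the left of lens 1 (virtual), which is 17.1 − (-55.52) = 72.62 cm to the left of lens 2, so d_o2 = +72.62 cm.
Lens 2: 1/d_i2 = 1/f₂ − 1/d_o2 = 1/(21.0) − 1/(72.62) = 0.03385, so d_i2 = 29.5 cm.
The final image is real, 29.5 cm to the right of lens 2 (overall magnification ≈ -1.1).

29.5 cm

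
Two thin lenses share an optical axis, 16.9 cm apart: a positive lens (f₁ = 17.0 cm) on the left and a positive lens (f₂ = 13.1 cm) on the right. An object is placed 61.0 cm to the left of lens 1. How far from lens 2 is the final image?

4.42 cm

Lens 1: 1/d_i1 = 1/f₁ − 1/d_o1 = 1/(17.0) − 1/(61.0) = 0.04243, so d_i1 = 23.57 cm.
The intermediate image is 23.57 cm to the right of lens 1, which lies 6.670 cm to the right of lens 2 — a virtual object — so d_o2 = −6.670 cm.
Lens 2: 1/d_i2 = 1/f₂ − 1/d_o2 = 1/(13.1) − 1/(-6.670) = 0.2263, so d_i2 = 4.42 cm.
The final image is real, 4.42 cm to the right of lens 2 (overall magnification ≈ -0.26).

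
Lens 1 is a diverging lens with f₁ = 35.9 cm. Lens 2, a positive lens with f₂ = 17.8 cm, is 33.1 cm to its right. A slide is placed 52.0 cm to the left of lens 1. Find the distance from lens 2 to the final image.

26.5 cm

Lens 1 is diverging, so f₁ = −35.9 cm.
Lens 1: 1/d_i1 = 1/f₁ − 1/d_o1 = 1/(-35.9) − 1/(52.0) = -0.04709, so d_i1 = -21.24 cm.
The intermediate image is 21.24 cm to the left of lens 1 (virtual), which is 33.1 − (-21.24) = 54.34 cm to the left of lens 2, so d_o2 = +54.34 cm.
Lens 2: 1/d_i2 = 1/f₂ − 1/d_o2 = 1/(17.8) − 1/(54.34) = 0.03778, so d_i2 = 26.5 cm.
The final image is real, 26.5 cm to the right of lens 2 (overall magnification ≈ -0.20).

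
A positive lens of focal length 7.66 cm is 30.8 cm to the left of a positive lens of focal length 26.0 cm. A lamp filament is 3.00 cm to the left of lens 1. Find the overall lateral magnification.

Lens 1: 1/d_i1 = 1/(7.66) − 1/(3.00) = -0.2028, so d_i1 = -4.931 cm; m₁ = −d_i1/d_o1 = +1.644.
d_o2 = 30.8 − (-4.931) = 35.73 cm.
Lens 2: 1/d_i2 = 1/(26.0) − 1/(35.73) = 0.01047, so d_i2 = 95.48 cm; m₂ = −d_i2/d_o2 = -2.672.
m = m₁·m₂ = (+1.644)(-2.672) = -4.39.

m = -4.39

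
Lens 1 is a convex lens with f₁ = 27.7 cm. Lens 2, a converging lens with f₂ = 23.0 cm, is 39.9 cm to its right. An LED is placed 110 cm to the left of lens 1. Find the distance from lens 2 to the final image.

3.29 cm

Lens 1: 1/d_i1 = 1/f₁ − 1/d_o1 = 1/(27.7) − 1/(110) = 0.02701, so d_i1 = 37.02 cm.
The intermediate image is 37.02 cm to the right of lens 1, which is 39.9 − (37.02) = 2.880 cm to the left of lens 2, so d_o2 = +2.880 cm.
Lens 2: 1/d_i2 = 1/f₂ − 1/d_o2 = 1/(23.0) − 1/(2.880) = -0.3037, so d_i2 = -3.29 cm.
The final image is virtual, 3.29 cm to the left of lens 2 (overall magnification ≈ -0.38).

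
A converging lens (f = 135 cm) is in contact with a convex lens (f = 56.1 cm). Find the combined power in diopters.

P₁ = 1/f₁ = 1/(1.35 m) = +0.7407 D; P₂ = 1/f₂ = 1/(0.561 m) = +1.783 D.
For thin lenses in contact, P = P₁ + P₂ = (+0.7407) + (+1.783) = +2.52 D.

P = +2.52 D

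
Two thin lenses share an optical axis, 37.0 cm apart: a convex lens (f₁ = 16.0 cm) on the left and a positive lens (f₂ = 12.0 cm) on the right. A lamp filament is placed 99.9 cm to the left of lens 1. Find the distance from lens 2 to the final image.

Lens 1: 1/d_i1 = 1/f₁ − 1/d_o1 = 1/(16.0) − 1/(99.9) = 0.05249, so d_i1 = 19.05 cm.
The intermediate image is 19.05 cm to the right of lens 1, which is 37.0 − (19.05) = 17.95 cm to the left of lens 2, so d_o2 = +17.95 cm.
Lens 2: 1/d_i2 = 1/f₂ − 1/d_o2 = 1/(12.0) − 1/(17.95) = 0.02762, so d_i2 = 36.2 cm.
The final image is real, 36.2 cm to the right of lens 2 (overall magnification ≈ 0.38).

36.2 cm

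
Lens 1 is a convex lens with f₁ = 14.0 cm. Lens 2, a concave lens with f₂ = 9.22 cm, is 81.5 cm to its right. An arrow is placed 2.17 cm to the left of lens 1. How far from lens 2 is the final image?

8.31 cm

Lens 1: 1/d_i1 = 1/f₁ − 1/d_o1 = 1/(14.0) − 1/(2.17) = -0.3894, so d_i1 = -2.568 cm.
The intermediate image is 2.568 cm to the left of lens 1 (virtual), which is 81.5 − (-2.568) = 84.07 cm to the left of lens 2, so d_o2 = +84.07 cm.
Lens 2 is diverging, so f₂ = −9.22 cm.
Lens 2: 1/d_i2 = 1/f₂ − 1/d_o2 = 1/(-9.22) − 1/(84.07) = -0.1204, so d_i2 = -8.31 cm.
The final image is virtual, 8.31 cm to the left of lens 2 (overall magnification ≈ 0.12).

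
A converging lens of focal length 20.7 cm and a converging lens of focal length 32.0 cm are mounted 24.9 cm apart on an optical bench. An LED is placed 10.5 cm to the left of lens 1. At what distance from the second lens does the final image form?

104 cm

Lens 1: 1/d_i1 = 1/f₁ − 1/d_o1 = 1/(20.7) − 1/(10.5) = -0.04693, so d_i1 = -21.31 cm.
The intermediate image is 21.31 cm to the left of lens 1 (virtual), which is 24.9 − (-21.31) = 46.21 cm to the left of lens 2, so d_o2 = +46.21 cm.
Lens 2: 1/d_i2 = 1/f₂ − 1/d_o2 = 1/(32.0) − 1/(46.21) = 0.009610, so d_i2 = 104 cm.
The final image is real, 104 cm to the right of lens 2 (overall magnification ≈ -4.6).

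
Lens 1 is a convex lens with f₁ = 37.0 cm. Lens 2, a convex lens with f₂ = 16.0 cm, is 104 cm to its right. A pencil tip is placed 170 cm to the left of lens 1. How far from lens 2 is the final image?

Lens 1: 1/d_i1 = 1/f₁ − 1/d_o1 = 1/(37.0) − 1/(170) = 0.02114, so d_i1 = 47.29 cm.
The intermediate image is 47.29 cm to the right of lens 1, which is 104 − (47.29) = 56.71 cm to the left of lens 2, so d_o2 = +56.71 cm.
Lens 2: 1/d_i2 = 1/f₂ − 1/d_o2 = 1/(16.0) − 1/(56.71) = 0.04487, so d_i2 = 22.3 cm.
The final image is real, 22.3 cm to the right of lens 2 (overall magnification ≈ 0.11).

22.3 cm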